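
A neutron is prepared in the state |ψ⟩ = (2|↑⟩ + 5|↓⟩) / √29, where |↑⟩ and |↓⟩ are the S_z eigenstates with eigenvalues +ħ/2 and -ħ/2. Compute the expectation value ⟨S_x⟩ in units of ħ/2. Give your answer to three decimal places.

0.690

⟨σ_x⟩ = 2 Re(a* b)/(|a|²+|b|²) with a = 2, b = 5.
a* b = 10, so ⟨σ_x⟩ = 20/29.
⟨S_x⟩ = (ħ/2)·⟨σ_x⟩.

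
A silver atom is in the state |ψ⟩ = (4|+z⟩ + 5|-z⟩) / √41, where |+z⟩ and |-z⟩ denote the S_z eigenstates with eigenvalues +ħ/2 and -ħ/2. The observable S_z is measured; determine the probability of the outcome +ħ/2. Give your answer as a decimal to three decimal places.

The +ħ/2 outcome corresponds to |+z⟩. Its amplitude in |ψ⟩ is 4/√41.
P = |4|² / 41 = 16/41.

0.390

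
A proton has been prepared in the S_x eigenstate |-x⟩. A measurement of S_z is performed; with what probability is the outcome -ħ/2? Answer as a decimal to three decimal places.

In the S_z basis, |-x⟩ = (|↑⟩ - |↓⟩)/√2 and |-z⟩ = |↓⟩.
|⟨-z|-x⟩|² = 1/2.

0.500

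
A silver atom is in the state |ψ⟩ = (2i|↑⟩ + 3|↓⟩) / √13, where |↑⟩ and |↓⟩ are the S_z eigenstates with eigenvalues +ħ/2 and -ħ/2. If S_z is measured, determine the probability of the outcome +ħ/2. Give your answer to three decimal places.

The +ħ/2 outcome corresponds to |↑⟩. Its amplitude in |ψ⟩ is 2i/√13.
P = |2i|² / 13 = 4/13.

0.308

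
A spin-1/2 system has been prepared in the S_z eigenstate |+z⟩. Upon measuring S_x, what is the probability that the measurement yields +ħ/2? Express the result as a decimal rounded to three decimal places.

In the S_z basis, |+z⟩ = |+z⟩ and |+x⟩ = (|+z⟩ + |-z⟩)/√2.
|⟨+x|+z⟩|² = 1/2.

0.500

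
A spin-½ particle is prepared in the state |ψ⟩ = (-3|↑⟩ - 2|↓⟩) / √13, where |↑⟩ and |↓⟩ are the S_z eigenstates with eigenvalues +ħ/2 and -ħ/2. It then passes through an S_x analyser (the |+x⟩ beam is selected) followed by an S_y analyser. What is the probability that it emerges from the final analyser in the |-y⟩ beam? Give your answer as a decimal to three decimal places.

First analyser (S_x): P(|+x⟩) = |⟨+x|ψ⟩|² = 25/26.
After stage 1 the state is |+x⟩; P(|-y⟩) = |⟨-y|+x⟩|² = 1/2.
Joint probability = 25/26 × 1/2 = 0.481.

0.481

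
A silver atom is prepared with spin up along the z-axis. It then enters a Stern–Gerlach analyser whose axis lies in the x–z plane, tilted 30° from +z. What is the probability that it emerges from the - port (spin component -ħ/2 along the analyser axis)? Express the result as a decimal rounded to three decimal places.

0.067

For spin-½, the probability of finding spin-up along an axis at angle θ to the initial spin direction is cos²(θ/2); spin-down is sin²(θ/2).
θ = 30°, so P = sin²(15°) ≈ 0.067.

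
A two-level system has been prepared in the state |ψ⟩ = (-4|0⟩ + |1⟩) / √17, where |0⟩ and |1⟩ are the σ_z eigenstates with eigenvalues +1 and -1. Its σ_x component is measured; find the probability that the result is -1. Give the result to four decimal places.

|-x⟩ = (|0⟩ - |1⟩)/√2, so ⟨-x|ψ⟩ = (-5) / (√2·√17).
P = |-5|² / 34 = 25/34.

0.7353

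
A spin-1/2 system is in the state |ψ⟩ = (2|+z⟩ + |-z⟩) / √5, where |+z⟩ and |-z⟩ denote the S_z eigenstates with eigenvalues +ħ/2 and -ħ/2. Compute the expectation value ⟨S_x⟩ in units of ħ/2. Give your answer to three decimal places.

0.800

⟨σ_x⟩ = 2 Re(a* b)/(|a|²+|b|²) with a = 2, b = 1.
a* b = 2, so ⟨σ_x⟩ = 4/5.
⟨S_x⟩ = (ħ/2)·⟨σ_x⟩.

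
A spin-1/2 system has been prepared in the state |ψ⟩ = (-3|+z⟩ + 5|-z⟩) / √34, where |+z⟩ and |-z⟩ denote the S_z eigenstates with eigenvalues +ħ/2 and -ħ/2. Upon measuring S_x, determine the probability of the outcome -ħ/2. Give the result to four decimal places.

0.9412

|-x⟩ = (|+z⟩ - |-z⟩)/√2, so ⟨-x|ψ⟩ = (-8) / (√2·√34).
P = |-8|² / 68 = 64/68.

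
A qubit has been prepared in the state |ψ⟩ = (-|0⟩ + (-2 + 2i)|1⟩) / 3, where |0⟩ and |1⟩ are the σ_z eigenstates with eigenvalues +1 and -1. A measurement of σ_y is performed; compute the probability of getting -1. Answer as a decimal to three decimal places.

|-y⟩ = (|0⟩ - i|1⟩)/√2, so ⟨-y|ψ⟩ = (-3 - 2i) / (√2·3).
P = |-3 - 2i|² / 18 = 13/18.

0.722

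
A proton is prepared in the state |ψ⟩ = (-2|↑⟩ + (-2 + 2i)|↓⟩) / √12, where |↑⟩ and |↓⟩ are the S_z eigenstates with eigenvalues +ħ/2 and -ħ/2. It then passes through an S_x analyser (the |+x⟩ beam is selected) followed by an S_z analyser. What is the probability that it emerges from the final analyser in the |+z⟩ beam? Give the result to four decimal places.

0.4167

First analyser (S_x): P(|+x⟩) = |⟨+x|ψ⟩|² = 20/24.
After stage 1 the state is |+x⟩; P(|+z⟩) = |⟨+z|+x⟩|² = 1/2.
Joint probability = 20/24 × 1/2 = 0.4167.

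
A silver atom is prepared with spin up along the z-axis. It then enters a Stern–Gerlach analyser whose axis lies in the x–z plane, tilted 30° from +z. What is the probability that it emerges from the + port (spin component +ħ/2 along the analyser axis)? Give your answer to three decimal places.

0.933

For spin-½, the probability of finding spin-up along an axis at angle θ to the initial spin direction is cos²(θ/2); spin-down is sin²(θ/2).
θ = 30°, so P = cos²(15°) ≈ 0.933.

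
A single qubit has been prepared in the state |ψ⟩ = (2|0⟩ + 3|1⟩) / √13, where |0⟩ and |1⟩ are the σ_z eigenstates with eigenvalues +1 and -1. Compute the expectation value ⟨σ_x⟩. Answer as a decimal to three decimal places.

⟨σ_x⟩ = 2 Re(a* b)/(|a|²+|b|²) with a = 2, b = 3.
a* b = 6, so ⟨σ_x⟩ = 12/13.

0.923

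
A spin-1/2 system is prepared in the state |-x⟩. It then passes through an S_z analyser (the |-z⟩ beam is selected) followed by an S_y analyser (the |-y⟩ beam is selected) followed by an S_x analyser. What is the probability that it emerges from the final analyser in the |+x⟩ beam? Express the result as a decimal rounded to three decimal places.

First analyser (S_z): from |-x⟩, P(|-z⟩) = 1/2.
After stage 1 the state is |-z⟩; P(|-y⟩) = |⟨-y|-z⟩|² = 1/2.
After stage 2 the state is |-y⟩; P(|+x⟩) = |⟨+x|-y⟩|² = 1/2.
Joint probability = 1/2 × 1/2 × 1/2 = 0.125.

0.125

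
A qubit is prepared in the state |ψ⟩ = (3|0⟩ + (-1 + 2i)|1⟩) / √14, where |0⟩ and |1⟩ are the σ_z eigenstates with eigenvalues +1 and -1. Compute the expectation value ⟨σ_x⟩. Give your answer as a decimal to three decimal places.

-0.429

⟨σ_x⟩ = 2 Re(a* b)/(|a|²+|b|²) with a = 3, b = (-1 + 2i).
a* b = (-3 + 6i), so ⟨σ_x⟩ = -6/14.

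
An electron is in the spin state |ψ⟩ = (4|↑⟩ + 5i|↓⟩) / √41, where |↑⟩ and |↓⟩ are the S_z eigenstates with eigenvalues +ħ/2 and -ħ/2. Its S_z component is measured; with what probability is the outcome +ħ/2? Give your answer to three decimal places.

The +ħ/2 outcome corresponds to |↑⟩. Its amplitude in |ψ⟩ is 4/√41.
P = |4|² / 41 = 16/41.

0.390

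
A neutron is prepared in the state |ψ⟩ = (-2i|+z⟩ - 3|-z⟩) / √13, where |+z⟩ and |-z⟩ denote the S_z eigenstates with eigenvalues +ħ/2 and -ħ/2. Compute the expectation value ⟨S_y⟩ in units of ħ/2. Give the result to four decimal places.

⟨σ_y⟩ = 2 Im(a* b)/(|a|²+|b|²) with a = -2i, b = -3.
a* b = -6i, so ⟨σ_y⟩ = -12/13.
⟨S_y⟩ = (ħ/2)·⟨σ_y⟩.

-0.9231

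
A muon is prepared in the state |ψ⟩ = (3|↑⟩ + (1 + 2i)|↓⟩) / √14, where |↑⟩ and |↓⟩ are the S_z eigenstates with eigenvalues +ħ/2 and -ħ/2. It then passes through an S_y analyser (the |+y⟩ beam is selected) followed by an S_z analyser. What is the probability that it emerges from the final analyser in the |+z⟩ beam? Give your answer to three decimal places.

0.464

First analyser (S_y): P(|+y⟩) = |⟨+y|ψ⟩|² = 26/28.
After stage 1 the state is |+y⟩; P(|+z⟩) = |⟨+z|+y⟩|² = 1/2.
Joint probability = 26/28 × 1/2 = 0.464.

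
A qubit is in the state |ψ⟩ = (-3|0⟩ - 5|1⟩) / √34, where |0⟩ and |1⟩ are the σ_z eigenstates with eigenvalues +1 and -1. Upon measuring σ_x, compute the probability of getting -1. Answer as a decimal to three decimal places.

|-x⟩ = (|0⟩ - |1⟩)/√2, so ⟨-x|ψ⟩ = (2) / (√2·√34).
P = |2|² / 68 = 4/68.

0.059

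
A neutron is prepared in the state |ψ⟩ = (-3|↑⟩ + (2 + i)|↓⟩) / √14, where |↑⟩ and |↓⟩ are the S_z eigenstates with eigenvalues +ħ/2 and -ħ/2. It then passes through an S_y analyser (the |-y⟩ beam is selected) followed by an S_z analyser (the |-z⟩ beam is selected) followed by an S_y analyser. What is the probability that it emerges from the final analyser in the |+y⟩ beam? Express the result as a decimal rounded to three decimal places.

0.179

First analyser (S_y): P(|-y⟩) = |⟨-y|ψ⟩|² = 20/28.
After stage 1 the state is |-y⟩; P(|-z⟩) = |⟨-z|-y⟩|² = 1/2.
After stage 2 the state is |-z⟩; P(|+y⟩) = |⟨+y|-z⟩|² = 1/2.
Joint probability = 20/28 × 1/2 × 1/2 = 0.179.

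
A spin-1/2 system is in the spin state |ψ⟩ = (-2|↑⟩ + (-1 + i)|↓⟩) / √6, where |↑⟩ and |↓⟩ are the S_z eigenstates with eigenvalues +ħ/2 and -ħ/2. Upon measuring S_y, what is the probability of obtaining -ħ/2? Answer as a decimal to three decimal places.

|-y⟩ = (|↑⟩ - i|↓⟩)/√2, so ⟨-y|ψ⟩ = (-3 - i) / (√2·√6).
P = |-3 - i|² / 12 = 10/12.

0.833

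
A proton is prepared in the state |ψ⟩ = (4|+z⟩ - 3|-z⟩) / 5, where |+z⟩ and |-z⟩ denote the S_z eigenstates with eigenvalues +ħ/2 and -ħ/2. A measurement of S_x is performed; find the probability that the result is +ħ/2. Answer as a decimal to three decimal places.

|+x⟩ = (|+z⟩ + |-z⟩)/√2, so ⟨+x|ψ⟩ = (1) / (√2·5).
P = |1|² / 50 = 1/50.

0.020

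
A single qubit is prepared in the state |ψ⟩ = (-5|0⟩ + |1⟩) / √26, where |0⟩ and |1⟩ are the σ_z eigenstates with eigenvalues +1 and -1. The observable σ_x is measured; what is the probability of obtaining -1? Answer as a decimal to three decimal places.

|-x⟩ = (|0⟩ - |1⟩)/√2, so ⟨-x|ψ⟩ = (-6) / (√2·√26).
P = |-6|² / 52 = 36/52.

0.692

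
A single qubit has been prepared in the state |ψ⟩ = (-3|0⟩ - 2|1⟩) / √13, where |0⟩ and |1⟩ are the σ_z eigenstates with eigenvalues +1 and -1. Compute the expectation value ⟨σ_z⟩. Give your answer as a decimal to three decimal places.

0.385

⟨σ_z⟩ = |a|² - |b|² divided by |a|²+|b|², with a, b the |0⟩, |1⟩ amplitudes.
= (9 - 4)/13 = 5/13.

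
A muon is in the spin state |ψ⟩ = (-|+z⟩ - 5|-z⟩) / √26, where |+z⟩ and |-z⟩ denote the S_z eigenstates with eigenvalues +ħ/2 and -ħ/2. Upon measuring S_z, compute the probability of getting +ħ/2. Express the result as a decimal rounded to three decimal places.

0.038

The +ħ/2 outcome corresponds to |+z⟩. Its amplitude in |ψ⟩ is -1/√26.
P = |-1|² / 26 = 1/26.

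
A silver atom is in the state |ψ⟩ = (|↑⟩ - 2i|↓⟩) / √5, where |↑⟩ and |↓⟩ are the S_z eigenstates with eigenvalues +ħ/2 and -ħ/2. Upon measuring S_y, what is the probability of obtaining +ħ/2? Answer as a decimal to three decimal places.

|+y⟩ = (|↑⟩ + i|↓⟩)/√2, so ⟨+y|ψ⟩ = (-1) / (√2·√5).
P = |-1|² / 10 = 1/10.

0.100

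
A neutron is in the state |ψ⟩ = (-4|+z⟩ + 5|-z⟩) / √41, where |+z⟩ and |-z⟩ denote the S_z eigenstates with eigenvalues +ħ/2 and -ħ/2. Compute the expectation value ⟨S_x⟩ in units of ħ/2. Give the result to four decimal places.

⟨σ_x⟩ = 2 Re(a* b)/(|a|²+|b|²) with a = -4, b = 5.
a* b = -20, so ⟨σ_x⟩ = -40/41.
⟨S_x⟩ = (ħ/2)·⟨σ_x⟩.

-0.9756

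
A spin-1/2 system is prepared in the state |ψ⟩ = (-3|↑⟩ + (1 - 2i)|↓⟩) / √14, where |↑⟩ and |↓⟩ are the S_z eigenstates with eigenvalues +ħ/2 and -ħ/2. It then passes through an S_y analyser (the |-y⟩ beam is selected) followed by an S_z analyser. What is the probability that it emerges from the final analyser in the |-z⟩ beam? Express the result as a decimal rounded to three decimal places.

0.036

First analyser (S_y): P(|-y⟩) = |⟨-y|ψ⟩|² = 2/28.
After stage 1 the state is |-y⟩; P(|-z⟩) = |⟨-z|-y⟩|² = 1/2.
Joint probability = 2/28 × 1/2 = 0.036.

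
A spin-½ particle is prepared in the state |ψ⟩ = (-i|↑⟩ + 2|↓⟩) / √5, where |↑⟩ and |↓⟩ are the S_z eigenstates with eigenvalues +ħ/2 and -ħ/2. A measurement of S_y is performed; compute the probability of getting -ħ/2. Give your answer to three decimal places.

0.100

|-y⟩ = (|↑⟩ - i|↓⟩)/√2, so ⟨-y|ψ⟩ = (i) / (√2·√5).
P = |i|² / 10 = 1/10.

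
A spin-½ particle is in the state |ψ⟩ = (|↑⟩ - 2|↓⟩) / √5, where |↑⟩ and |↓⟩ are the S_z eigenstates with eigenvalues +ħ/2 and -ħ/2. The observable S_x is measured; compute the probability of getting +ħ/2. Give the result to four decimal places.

0.1000

|+x⟩ = (|↑⟩ + |↓⟩)/√2, so ⟨+x|ψ⟩ = (-1) / (√2·√5).
P = |-1|² / 10 = 1/10.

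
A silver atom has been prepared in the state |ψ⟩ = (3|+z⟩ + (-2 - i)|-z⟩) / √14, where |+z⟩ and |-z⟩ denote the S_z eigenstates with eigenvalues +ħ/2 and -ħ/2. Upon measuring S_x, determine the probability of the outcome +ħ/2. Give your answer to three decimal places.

|+x⟩ = (|+z⟩ + |-z⟩)/√2, so ⟨+x|ψ⟩ = (1 - i) / (√2·√14).
P = |1 - i|² / 28 = 2/28.

0.071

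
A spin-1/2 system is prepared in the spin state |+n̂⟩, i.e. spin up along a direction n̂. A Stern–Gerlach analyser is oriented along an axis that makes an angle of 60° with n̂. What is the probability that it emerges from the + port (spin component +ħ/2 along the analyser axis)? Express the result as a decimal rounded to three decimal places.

For spin-½, the probability of finding spin-up along an axis at angle θ to the initial spin direction is cos²(θ/2); spin-down is sin²(θ/2).
θ = 60°, so P = cos²(30°) ≈ 0.750.

0.750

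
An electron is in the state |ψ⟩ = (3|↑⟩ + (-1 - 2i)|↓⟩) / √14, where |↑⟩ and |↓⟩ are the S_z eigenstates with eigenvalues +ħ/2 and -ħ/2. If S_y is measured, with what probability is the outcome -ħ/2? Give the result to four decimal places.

|-y⟩ = (|↑⟩ - i|↓⟩)/√2, so ⟨-y|ψ⟩ = (5 - i) / (√2·√14).
P = |5 - i|² / 28 = 26/28.

0.9286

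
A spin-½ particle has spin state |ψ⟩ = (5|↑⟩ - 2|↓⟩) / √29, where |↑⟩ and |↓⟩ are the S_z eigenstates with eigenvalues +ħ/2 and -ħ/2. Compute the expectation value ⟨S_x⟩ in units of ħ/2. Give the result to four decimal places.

⟨σ_x⟩ = 2 Re(a* b)/(|a|²+|b|²) with a = 5, b = -2.
a* b = -10, so ⟨σ_x⟩ = -20/29.
⟨S_x⟩ = (ħ/2)·⟨σ_x⟩.

-0.6897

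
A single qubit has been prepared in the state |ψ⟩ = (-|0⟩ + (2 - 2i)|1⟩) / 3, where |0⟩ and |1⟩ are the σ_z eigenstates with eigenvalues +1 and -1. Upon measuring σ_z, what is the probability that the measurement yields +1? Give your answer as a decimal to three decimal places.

0.111

The +1 outcome corresponds to |0⟩. Its amplitude in |ψ⟩ is -1/3.
P = |-1|² / 9 = 1/9.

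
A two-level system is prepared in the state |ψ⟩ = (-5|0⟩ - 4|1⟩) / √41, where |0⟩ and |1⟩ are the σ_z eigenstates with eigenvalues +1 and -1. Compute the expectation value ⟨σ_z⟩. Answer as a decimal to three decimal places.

0.220

⟨σ_z⟩ = |a|² - |b|² divided by |a|²+|b|², with a, b the |0⟩, |1⟩ amplitudes.
= (25 - 16)/41 = 9/41.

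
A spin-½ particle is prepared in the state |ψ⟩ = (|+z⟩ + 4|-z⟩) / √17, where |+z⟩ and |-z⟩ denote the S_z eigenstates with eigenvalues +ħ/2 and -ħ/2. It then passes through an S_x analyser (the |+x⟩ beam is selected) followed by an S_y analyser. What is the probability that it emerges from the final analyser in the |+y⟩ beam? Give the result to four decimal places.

0.3676

First analyser (S_x): P(|+x⟩) = |⟨+x|ψ⟩|² = 25/34.
After stage 1 the state is |+x⟩; P(|+y⟩) = |⟨+y|+x⟩|² = 1/2.
Joint probability = 25/34 × 1/2 = 0.3676.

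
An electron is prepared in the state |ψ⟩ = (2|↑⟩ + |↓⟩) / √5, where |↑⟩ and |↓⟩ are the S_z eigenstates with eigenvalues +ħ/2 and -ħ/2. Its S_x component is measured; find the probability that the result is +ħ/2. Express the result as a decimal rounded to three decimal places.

0.900

|+x⟩ = (|↑⟩ + |↓⟩)/√2, so ⟨+x|ψ⟩ = (3) / (√2·√5).
P = |3|² / 10 = 9/10.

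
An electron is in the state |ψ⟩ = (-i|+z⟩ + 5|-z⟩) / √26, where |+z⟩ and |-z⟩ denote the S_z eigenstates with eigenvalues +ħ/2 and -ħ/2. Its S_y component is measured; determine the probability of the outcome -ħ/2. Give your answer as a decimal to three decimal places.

|-y⟩ = (|+z⟩ - i|-z⟩)/√2, so ⟨-y|ψ⟩ = (4i) / (√2·√26).
P = |4i|² / 52 = 16/52.

0.308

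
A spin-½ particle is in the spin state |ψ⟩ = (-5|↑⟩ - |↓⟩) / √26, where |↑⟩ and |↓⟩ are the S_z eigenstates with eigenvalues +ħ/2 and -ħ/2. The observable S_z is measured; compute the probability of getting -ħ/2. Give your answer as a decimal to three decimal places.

0.038

The -ħ/2 outcome corresponds to |↓⟩. Its amplitude in |ψ⟩ is -1/√26.
P = |-1|² / 26 = 1/26.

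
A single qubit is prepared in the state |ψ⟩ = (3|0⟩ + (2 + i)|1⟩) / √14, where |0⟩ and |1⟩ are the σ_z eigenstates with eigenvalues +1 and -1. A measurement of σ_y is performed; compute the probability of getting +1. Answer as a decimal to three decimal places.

0.714

|+y⟩ = (|0⟩ + i|1⟩)/√2, so ⟨+y|ψ⟩ = (4 - 2i) / (√2·√14).
P = |4 - 2i|² / 28 = 20/28.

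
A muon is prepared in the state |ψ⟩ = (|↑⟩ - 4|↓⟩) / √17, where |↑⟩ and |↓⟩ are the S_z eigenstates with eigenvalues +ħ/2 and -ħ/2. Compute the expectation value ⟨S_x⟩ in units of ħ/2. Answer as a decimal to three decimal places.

⟨σ_x⟩ = 2 Re(a* b)/(|a|²+|b|²) with a = 1, b = -4.
a* b = -4, so ⟨σ_x⟩ = -8/17.
⟨S_x⟩ = (ħ/2)·⟨σ_x⟩.

-0.471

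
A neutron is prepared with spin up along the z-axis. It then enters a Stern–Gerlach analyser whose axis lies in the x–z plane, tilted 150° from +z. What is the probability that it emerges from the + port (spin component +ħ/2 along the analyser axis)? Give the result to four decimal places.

For spin-½, the probability of finding spin-up along an axis at angle θ to the initial spin direction is cos²(θ/2); spin-down is sin²(θ/2).
θ = 150°, so P = cos²(75°) ≈ 0.0670.

0.0670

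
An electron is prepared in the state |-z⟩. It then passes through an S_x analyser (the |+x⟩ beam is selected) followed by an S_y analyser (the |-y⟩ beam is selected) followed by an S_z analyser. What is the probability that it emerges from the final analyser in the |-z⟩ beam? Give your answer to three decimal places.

First analyser (S_x): from |-z⟩, P(|+x⟩) = 1/2.
After stage 1 the state is |+x⟩; P(|-y⟩) = |⟨-y|+x⟩|² = 1/2.
After stage 2 the state is |-y⟩; P(|-z⟩) = |⟨-z|-y⟩|² = 1/2.
Joint probability = 1/2 × 1/2 × 1/2 = 0.125.

0.125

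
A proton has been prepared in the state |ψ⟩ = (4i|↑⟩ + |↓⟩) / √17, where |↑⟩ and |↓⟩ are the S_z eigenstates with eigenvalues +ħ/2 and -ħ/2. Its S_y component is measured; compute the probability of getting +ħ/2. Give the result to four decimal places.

|+y⟩ = (|↑⟩ + i|↓⟩)/√2, so ⟨+y|ψ⟩ = (3i) / (√2·√17).
P = |3i|² / 34 = 9/34.

0.2647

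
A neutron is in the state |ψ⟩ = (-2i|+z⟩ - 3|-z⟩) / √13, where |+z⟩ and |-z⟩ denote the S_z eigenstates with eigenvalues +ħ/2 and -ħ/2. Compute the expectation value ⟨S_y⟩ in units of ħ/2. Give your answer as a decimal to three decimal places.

-0.923

⟨σ_y⟩ = 2 Im(a* b)/(|a|²+|b|²) with a = -2i, b = -3.
a* b = -6i, so ⟨σ_y⟩ = -12/13.
⟨S_y⟩ = (ħ/2)·⟨σ_y⟩.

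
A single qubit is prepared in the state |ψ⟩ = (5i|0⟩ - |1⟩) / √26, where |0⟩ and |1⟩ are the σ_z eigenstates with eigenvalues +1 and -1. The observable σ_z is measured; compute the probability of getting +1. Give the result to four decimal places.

0.9615

The +1 outcome corresponds to |0⟩. Its amplitude in |ψ⟩ is 5i/√26.
P = |5i|² / 26 = 25/26.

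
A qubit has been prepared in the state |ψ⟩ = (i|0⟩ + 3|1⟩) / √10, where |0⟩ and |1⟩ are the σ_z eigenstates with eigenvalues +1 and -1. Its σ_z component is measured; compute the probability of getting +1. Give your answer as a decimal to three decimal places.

0.100

The +1 outcome corresponds to |0⟩. Its amplitude in |ψ⟩ is i/√10.
P = |i|² / 10 = 1/10.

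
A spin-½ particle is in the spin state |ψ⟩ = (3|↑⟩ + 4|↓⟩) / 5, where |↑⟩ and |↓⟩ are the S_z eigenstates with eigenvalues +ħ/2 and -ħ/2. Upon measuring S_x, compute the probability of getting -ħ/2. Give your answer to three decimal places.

0.020

|-x⟩ = (|↑⟩ - |↓⟩)/√2, so ⟨-x|ψ⟩ = (-1) / (√2·5).
P = |-1|² / 50 = 1/50.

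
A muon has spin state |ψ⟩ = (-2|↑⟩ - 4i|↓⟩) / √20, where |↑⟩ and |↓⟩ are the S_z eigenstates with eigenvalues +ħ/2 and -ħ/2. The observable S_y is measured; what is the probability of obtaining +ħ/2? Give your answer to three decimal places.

0.900

|+y⟩ = (|↑⟩ + i|↓⟩)/√2, so ⟨+y|ψ⟩ = (-6) / (√2·√20).
P = |-6|² / 40 = 36/40.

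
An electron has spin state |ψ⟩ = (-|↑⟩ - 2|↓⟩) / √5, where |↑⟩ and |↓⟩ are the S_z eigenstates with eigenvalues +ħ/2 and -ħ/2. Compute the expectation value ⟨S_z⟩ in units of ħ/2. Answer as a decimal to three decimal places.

⟨σ_z⟩ = |a|² - |b|² divided by |a|²+|b|², with a, b the |↑⟩, |↓⟩ amplitudes.
= (1 - 4)/5 = -3/5.
⟨S_z⟩ = (ħ/2)·⟨σ_z⟩.

-0.600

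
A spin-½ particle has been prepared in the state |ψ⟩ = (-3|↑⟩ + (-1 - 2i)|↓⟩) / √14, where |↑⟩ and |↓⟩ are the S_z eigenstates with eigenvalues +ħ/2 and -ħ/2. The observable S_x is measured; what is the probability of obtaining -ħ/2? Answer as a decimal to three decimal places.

|-x⟩ = (|↑⟩ - |↓⟩)/√2, so ⟨-x|ψ⟩ = (-2 + 2i) / (√2·√14).
P = |-2 + 2i|² / 28 = 8/28.

0.286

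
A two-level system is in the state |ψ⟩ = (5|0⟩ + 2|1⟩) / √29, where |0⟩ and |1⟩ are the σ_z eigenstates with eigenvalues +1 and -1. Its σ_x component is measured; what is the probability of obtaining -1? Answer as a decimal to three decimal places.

|-x⟩ = (|0⟩ - |1⟩)/√2, so ⟨-x|ψ⟩ = (3) / (√2·√29).
P = |3|² / 58 = 9/58.

0.155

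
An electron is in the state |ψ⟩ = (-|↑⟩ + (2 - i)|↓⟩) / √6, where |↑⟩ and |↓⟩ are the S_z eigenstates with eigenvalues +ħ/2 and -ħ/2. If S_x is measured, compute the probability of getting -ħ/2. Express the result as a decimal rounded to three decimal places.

0.833

|-x⟩ = (|↑⟩ - |↓⟩)/√2, so ⟨-x|ψ⟩ = (-3 + i) / (√2·√6).
P = |-3 + i|² / 12 = 10/12.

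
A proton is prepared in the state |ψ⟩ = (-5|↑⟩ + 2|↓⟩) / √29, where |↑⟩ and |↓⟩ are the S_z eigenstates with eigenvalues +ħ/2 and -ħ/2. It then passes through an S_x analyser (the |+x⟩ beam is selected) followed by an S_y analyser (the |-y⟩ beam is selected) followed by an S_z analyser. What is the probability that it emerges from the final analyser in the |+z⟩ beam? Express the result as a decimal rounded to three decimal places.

0.039

First analyser (S_x): P(|+x⟩) = |⟨+x|ψ⟩|² = 9/58.
After stage 1 the state is |+x⟩; P(|-y⟩) = |⟨-y|+x⟩|² = 1/2.
After stage 2 the state is |-y⟩; P(|+z⟩) = |⟨+z|-y⟩|² = 1/2.
Joint probability = 9/58 × 1/2 × 1/2 = 0.039.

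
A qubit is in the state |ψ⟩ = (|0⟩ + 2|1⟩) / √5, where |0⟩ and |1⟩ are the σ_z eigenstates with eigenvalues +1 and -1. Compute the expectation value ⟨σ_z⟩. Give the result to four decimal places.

⟨σ_z⟩ = |a|² - |b|² divided by |a|²+|b|², with a, b the |0⟩, |1⟩ amplitudes.
= (1 - 4)/5 = -3/5.

-0.6000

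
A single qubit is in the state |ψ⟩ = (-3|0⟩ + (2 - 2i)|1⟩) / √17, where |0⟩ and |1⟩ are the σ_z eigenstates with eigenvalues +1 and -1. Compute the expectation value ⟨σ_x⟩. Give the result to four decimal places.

-0.7059

⟨σ_x⟩ = 2 Re(a* b)/(|a|²+|b|²) with a = -3, b = (2 - 2i).
a* b = (-6 + 6i), so ⟨σ_x⟩ = -12/17.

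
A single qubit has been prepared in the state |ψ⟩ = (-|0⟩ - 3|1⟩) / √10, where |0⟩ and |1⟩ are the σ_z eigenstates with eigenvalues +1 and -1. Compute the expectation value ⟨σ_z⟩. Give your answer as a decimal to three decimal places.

-0.800

⟨σ_z⟩ = |a|² - |b|² divided by |a|²+|b|², with a, b the |0⟩, |1⟩ amplitudes.
= (1 - 9)/10 = -8/10.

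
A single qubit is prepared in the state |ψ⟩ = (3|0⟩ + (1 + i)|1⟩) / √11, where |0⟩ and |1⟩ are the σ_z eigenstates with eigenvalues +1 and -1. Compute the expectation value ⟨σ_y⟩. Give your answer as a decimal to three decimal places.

⟨σ_y⟩ = 2 Im(a* b)/(|a|²+|b|²) with a = 3, b = (1 + i).
a* b = (3 + 3i), so ⟨σ_y⟩ = 6/11.

0.545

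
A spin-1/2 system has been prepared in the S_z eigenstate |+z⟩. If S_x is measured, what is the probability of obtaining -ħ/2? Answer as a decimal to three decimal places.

In the S_z basis, |+z⟩ = |↑⟩ and |-x⟩ = (|↑⟩ - |↓⟩)/√2.
|⟨-x|+z⟩|² = 1/2.

0.500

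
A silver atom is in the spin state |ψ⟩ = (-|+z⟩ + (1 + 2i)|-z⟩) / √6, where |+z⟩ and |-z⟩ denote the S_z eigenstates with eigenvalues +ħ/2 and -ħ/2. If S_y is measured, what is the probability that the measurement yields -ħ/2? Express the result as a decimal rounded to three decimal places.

0.833

|-y⟩ = (|+z⟩ - i|-z⟩)/√2, so ⟨-y|ψ⟩ = (-3 + i) / (√2·√6).
P = |-3 + i|² / 12 = 10/12.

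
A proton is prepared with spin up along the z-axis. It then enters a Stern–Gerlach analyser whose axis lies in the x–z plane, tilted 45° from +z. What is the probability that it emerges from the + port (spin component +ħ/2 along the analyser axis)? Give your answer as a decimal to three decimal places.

For spin-½, the probability of finding spin-up along an axis at angle θ to the initial spin direction is cos²(θ/2); spin-down is sin²(θ/2).
θ = 45°, so P = cos²(22.5°) ≈ 0.854.

0.854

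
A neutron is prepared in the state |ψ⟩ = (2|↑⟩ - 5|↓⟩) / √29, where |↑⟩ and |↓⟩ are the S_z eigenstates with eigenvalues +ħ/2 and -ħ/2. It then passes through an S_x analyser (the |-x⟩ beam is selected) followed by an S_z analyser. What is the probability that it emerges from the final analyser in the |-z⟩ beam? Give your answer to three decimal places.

First analyser (S_x): P(|-x⟩) = |⟨-x|ψ⟩|² = 49/58.
After stage 1 the state is |-x⟩; P(|-z⟩) = |⟨-z|-x⟩|² = 1/2.
Joint probability = 49/58 × 1/2 = 0.422.

0.422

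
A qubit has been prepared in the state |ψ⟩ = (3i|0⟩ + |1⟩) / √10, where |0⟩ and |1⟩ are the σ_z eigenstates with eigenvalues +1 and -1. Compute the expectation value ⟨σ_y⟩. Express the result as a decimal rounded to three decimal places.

⟨σ_y⟩ = 2 Im(a* b)/(|a|²+|b|²) with a = 3i, b = 1.
a* b = -3i, so ⟨σ_y⟩ = -6/10.

-0.600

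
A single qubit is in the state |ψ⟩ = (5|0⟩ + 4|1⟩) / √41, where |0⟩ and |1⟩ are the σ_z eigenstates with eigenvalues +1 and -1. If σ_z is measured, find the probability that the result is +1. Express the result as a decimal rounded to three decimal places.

The +1 outcome corresponds to |0⟩. Its amplitude in |ψ⟩ is 5/√41.
P = |5|² / 41 = 25/41.

0.610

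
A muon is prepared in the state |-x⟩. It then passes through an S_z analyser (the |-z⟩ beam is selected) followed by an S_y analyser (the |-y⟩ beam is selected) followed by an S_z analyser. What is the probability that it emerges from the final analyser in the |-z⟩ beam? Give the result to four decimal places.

First analyser (S_z): from |-x⟩, P(|-z⟩) = 1/2.
After stage 1 the state is |-z⟩; P(|-y⟩) = |⟨-y|-z⟩|² = 1/2.
After stage 2 the state is |-y⟩; P(|-z⟩) = |⟨-z|-y⟩|² = 1/2.
Joint probability = 1/2 × 1/2 × 1/2 = 0.1250.

0.1250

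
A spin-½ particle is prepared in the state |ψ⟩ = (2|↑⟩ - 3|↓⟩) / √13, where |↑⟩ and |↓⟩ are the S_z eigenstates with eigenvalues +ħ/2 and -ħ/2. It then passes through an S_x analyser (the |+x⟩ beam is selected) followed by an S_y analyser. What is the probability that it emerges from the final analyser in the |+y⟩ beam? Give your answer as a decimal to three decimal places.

First analyser (S_x): P(|+x⟩) = |⟨+x|ψ⟩|² = 1/26.
After stage 1 the state is |+x⟩; P(|+y⟩) = |⟨+y|+x⟩|² = 1/2.
Joint probability = 1/26 × 1/2 = 0.019.

0.019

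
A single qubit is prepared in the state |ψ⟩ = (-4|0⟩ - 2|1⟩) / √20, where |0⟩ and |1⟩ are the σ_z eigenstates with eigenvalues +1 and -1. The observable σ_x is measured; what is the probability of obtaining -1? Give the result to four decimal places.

0.1000

|-x⟩ = (|0⟩ - |1⟩)/√2, so ⟨-x|ψ⟩ = (-2) / (√2·√20).
P = |-2|² / 40 = 4/40.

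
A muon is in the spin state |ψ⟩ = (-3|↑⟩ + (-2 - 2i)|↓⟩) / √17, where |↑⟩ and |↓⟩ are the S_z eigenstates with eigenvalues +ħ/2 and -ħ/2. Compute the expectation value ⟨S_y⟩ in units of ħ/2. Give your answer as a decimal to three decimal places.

0.706

⟨σ_y⟩ = 2 Im(a* b)/(|a|²+|b|²) with a = -3, b = (-2 - 2i).
a* b = (6 + 6i), so ⟨σ_y⟩ = 12/17.
⟨S_y⟩ = (ħ/2)·⟨σ_y⟩.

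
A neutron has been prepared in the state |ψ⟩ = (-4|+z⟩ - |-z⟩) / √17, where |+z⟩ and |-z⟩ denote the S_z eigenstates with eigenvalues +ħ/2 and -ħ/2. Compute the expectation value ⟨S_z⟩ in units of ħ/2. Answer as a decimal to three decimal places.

0.882

⟨σ_z⟩ = |a|² - |b|² divided by |a|²+|b|², with a, b the |+z⟩, |-z⟩ amplitudes.
= (16 - 1)/17 = 15/17.
⟨S_z⟩ = (ħ/2)·⟨σ_z⟩.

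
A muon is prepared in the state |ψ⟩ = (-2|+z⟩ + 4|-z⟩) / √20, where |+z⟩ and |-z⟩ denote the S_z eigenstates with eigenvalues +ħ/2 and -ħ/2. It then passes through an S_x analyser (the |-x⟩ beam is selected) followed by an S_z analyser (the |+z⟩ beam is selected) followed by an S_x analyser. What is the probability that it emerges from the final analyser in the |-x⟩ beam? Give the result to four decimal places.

0.2250

First analyser (S_x): P(|-x⟩) = |⟨-x|ψ⟩|² = 36/40.
After stage 1 the state is |-x⟩; P(|+z⟩) = |⟨+z|-x⟩|² = 1/2.
After stage 2 the state is |+z⟩; P(|-x⟩) = |⟨-x|+z⟩|² = 1/2.
Joint probability = 36/40 × 1/2 × 1/2 = 0.2250.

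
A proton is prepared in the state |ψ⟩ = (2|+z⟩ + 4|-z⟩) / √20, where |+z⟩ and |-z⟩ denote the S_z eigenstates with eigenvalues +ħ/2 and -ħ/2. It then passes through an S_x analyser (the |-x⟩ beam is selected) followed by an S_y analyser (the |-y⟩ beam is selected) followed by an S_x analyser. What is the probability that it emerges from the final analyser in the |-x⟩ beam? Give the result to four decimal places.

First analyser (S_x): P(|-x⟩) = |⟨-x|ψ⟩|² = 4/40.
After stage 1 the state is |-x⟩; P(|-y⟩) = |⟨-y|-x⟩|² = 1/2.
After stage 2 the state is |-y⟩; P(|-x⟩) = |⟨-x|-y⟩|² = 1/2.
Joint probability = 4/40 × 1/2 × 1/2 = 0.0250.

0.0250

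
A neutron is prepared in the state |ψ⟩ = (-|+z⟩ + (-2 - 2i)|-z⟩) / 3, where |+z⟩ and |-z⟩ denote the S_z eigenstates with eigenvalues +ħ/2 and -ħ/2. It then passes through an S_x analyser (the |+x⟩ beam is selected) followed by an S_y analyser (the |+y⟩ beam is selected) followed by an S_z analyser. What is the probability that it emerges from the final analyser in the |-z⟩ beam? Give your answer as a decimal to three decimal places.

0.181

First analyser (S_x): P(|+x⟩) = |⟨+x|ψ⟩|² = 13/18.
After stage 1 the state is |+x⟩; P(|+y⟩) = |⟨+y|+x⟩|² = 1/2.
After stage 2 the state is |+y⟩; P(|-z⟩) = |⟨-z|+y⟩|² = 1/2.
Joint probability = 13/18 × 1/2 × 1/2 = 0.181.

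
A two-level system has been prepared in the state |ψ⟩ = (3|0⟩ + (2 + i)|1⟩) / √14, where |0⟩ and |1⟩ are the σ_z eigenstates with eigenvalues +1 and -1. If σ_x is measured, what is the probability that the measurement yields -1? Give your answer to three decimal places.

0.071

|-x⟩ = (|0⟩ - |1⟩)/√2, so ⟨-x|ψ⟩ = (1 - i) / (√2·√14).
P = |1 - i|² / 28 = 2/28.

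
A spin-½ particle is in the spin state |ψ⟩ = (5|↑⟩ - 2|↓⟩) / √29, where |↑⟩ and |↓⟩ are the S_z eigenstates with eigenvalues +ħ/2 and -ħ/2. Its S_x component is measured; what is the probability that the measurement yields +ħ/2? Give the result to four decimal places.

0.1552

|+x⟩ = (|↑⟩ + |↓⟩)/√2, so ⟨+x|ψ⟩ = (3) / (√2·√29).
P = |3|² / 58 = 9/58.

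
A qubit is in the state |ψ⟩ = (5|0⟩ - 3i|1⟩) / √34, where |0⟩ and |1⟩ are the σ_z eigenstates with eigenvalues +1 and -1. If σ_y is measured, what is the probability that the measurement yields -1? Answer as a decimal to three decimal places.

0.941

|-y⟩ = (|0⟩ - i|1⟩)/√2, so ⟨-y|ψ⟩ = (8) / (√2·√34).
P = |8|² / 68 = 64/68.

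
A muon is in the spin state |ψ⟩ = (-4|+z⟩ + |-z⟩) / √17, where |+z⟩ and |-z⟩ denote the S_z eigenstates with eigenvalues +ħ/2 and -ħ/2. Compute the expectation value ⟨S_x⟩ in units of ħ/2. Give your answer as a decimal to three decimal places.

-0.471

⟨σ_x⟩ = 2 Re(a* b)/(|a|²+|b|²) with a = -4, b = 1.
a* b = -4, so ⟨σ_x⟩ = -8/17.
⟨S_x⟩ = (ħ/2)·⟨σ_x⟩.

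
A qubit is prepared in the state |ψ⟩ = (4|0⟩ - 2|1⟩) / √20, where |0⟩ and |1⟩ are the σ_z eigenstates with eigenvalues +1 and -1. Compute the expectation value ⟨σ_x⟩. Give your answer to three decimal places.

-0.800

⟨σ_x⟩ = 2 Re(a* b)/(|a|²+|b|²) with a = 4, b = -2.
a* b = -8, so ⟨σ_x⟩ = -16/20.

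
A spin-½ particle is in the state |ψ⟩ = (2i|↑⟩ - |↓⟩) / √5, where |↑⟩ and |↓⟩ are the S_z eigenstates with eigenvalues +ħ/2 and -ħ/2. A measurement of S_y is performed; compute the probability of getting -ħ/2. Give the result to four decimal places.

0.1000

|-y⟩ = (|↑⟩ - i|↓⟩)/√2, so ⟨-y|ψ⟩ = (i) / (√2·√5).
P = |i|² / 10 = 1/10.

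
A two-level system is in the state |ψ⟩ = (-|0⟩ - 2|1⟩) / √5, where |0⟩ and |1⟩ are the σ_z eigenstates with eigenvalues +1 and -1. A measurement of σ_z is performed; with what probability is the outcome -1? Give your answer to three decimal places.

The -1 outcome corresponds to |1⟩. Its amplitude in |ψ⟩ is -2/√5.
P = |-2|² / 5 = 4/5.

0.800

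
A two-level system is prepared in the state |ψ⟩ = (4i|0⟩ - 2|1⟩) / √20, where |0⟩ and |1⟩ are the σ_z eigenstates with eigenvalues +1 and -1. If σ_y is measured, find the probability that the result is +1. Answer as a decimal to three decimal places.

|+y⟩ = (|0⟩ + i|1⟩)/√2, so ⟨+y|ψ⟩ = (6i) / (√2·√20).
P = |6i|² / 40 = 36/40.

0.900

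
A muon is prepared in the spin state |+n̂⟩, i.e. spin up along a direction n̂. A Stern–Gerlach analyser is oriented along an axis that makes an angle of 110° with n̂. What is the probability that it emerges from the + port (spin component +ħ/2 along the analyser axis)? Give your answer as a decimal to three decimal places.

For spin-½, the probability of finding spin-up along an axis at angle θ to the initial spin direction is cos²(θ/2); spin-down is sin²(θ/2).
θ = 110°, so P = cos²(55°) ≈ 0.329.

0.329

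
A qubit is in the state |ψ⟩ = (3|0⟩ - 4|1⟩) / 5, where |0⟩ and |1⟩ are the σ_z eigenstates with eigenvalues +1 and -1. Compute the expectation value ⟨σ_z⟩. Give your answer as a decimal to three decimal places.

⟨σ_z⟩ = |a|² - |b|² divided by |a|²+|b|², with a, b the |0⟩, |1⟩ amplitudes.
= (9 - 16)/25 = -7/25.

-0.280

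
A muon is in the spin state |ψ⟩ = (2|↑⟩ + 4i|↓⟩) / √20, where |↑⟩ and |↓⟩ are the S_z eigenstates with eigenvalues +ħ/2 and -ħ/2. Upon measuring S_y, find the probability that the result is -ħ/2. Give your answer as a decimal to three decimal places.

0.100

|-y⟩ = (|↑⟩ - i|↓⟩)/√2, so ⟨-y|ψ⟩ = (-2) / (√2·√20).
P = |-2|² / 40 = 4/40.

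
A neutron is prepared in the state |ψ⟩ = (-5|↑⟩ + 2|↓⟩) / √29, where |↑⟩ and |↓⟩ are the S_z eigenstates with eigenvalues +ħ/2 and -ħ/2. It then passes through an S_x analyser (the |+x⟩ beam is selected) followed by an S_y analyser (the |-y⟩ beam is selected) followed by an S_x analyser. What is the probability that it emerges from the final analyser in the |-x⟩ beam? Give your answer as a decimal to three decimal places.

First analyser (S_x): P(|+x⟩) = |⟨+x|ψ⟩|² = 9/58.
After stage 1 the state is |+x⟩; P(|-y⟩) = |⟨-y|+x⟩|² = 1/2.
After stage 2 the state is |-y⟩; P(|-x⟩) = |⟨-x|-y⟩|² = 1/2.
Joint probability = 9/58 × 1/2 × 1/2 = 0.039.

0.039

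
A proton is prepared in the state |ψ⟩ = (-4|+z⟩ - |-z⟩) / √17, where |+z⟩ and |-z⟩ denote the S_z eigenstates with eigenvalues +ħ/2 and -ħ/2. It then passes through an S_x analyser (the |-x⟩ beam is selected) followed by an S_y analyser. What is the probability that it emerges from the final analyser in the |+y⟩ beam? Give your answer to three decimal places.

First analyser (S_x): P(|-x⟩) = |⟨-x|ψ⟩|² = 9/34.
After stage 1 the state is |-x⟩; P(|+y⟩) = |⟨+y|-x⟩|² = 1/2.
Joint probability = 9/34 × 1/2 = 0.132.

0.132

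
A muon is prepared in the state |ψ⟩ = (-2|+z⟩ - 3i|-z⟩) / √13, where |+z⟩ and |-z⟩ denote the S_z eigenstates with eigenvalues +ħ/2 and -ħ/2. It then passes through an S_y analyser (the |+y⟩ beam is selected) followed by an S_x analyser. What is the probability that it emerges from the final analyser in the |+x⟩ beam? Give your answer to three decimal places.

0.481

First analyser (S_y): P(|+y⟩) = |⟨+y|ψ⟩|² = 25/26.
After stage 1 the state is |+y⟩; P(|+x⟩) = |⟨+x|+y⟩|² = 1/2.
Joint probability = 25/26 × 1/2 = 0.481.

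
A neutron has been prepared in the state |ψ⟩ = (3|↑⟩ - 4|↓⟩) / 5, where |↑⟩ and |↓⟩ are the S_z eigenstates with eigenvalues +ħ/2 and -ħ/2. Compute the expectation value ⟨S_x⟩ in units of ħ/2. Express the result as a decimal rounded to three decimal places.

-0.960

⟨σ_x⟩ = 2 Re(a* b)/(|a|²+|b|²) with a = 3, b = -4.
a* b = -12, so ⟨σ_x⟩ = -24/25.
⟨S_x⟩ = (ħ/2)·⟨σ_x⟩.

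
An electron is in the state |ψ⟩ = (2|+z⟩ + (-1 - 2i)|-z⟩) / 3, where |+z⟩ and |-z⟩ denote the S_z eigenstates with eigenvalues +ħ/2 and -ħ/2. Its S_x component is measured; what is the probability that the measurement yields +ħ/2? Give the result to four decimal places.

|+x⟩ = (|+z⟩ + |-z⟩)/√2, so ⟨+x|ψ⟩ = (1 - 2i) / (√2·3).
P = |1 - 2i|² / 18 = 5/18.

0.2778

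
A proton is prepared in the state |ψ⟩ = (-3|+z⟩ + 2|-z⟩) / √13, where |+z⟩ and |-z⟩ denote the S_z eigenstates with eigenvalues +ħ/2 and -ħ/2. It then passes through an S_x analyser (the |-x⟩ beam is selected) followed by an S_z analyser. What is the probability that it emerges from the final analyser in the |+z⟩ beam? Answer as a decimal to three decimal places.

0.481

First analyser (S_x): P(|-x⟩) = |⟨-x|ψ⟩|² = 25/26.
After stage 1 the state is |-x⟩; P(|+z⟩) = |⟨+z|-x⟩|² = 1/2.
Joint probability = 25/26 × 1/2 = 0.481.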